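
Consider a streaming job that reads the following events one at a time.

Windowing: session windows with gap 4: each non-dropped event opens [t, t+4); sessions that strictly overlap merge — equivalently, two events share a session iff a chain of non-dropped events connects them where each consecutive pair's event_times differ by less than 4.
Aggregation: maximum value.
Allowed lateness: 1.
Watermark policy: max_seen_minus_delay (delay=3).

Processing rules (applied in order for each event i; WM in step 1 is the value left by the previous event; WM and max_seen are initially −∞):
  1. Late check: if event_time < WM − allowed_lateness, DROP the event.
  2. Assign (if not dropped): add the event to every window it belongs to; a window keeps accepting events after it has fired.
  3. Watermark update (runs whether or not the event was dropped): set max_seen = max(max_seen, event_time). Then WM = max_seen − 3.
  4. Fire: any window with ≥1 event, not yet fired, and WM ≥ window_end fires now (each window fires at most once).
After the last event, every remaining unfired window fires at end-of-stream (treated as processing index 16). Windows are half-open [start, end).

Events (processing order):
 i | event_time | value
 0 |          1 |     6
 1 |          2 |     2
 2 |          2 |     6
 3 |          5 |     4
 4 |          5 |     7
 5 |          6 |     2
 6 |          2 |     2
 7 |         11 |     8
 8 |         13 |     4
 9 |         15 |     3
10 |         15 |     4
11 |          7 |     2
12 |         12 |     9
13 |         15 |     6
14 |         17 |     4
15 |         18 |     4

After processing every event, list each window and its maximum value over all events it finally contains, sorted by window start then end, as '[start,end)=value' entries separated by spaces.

i=0 t=1 v=6: → [1,5); WM=-2
i=1 t=2 v=2: → [1,6); WM=-1
i=2 t=2 v=6: → [1,6); WM=-1
i=3 t=5 v=4: → [1,9); WM=2
i=4 t=5 v=7: → [1,9); WM=2
i=5 t=6 v=2: → [1,10); WM=3
i=6 t=2 v=2: → [1,10); WM=3
i=7 t=11 v=8: → [11,15); WM=8
i=8 t=13 v=4: → [11,17); WM=10
i=9 t=15 v=3: → [11,19); WM=12
i=10 t=15 v=4: → [11,19); WM=12
i=11 t=7 v=2: DROP (t<12-1); WM=12
i=12 t=12 v=9: → [11,19); WM=12
i=13 t=15 v=6: → [11,19); WM=12
i=14 t=17 v=4: → [11,21); WM=14
i=15 t=18 v=4: → [11,22); WM=15

[1,10)=7 [11,22)=9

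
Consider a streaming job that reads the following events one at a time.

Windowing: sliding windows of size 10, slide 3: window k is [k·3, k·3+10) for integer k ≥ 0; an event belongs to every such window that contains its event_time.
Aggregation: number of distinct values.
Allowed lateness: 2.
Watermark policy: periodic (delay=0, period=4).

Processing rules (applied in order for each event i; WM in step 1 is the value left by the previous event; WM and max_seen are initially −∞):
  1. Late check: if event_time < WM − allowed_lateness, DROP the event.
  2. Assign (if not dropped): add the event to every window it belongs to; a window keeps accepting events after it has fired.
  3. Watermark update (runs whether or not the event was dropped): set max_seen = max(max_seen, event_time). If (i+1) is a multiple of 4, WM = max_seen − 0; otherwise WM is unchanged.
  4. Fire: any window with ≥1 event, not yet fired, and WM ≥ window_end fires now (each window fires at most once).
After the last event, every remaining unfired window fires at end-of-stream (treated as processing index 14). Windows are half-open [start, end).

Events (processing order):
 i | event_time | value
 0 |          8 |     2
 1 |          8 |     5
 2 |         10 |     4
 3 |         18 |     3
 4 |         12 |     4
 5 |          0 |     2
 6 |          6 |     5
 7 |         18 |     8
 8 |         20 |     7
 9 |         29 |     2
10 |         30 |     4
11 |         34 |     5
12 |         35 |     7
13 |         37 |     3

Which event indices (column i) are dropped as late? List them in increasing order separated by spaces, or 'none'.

i=0 t=8 v=2: → [6,16),[3,13),[0,10); WM=−∞
i=1 t=8 v=5: → [6,16),[3,13),[0,10); WM=−∞
i=2 t=10 v=4: → [9,19),[6,16),[3,13); WM=−∞
i=3 t=18 v=3: → [18,28),[15,25),[12,22),[9,19); WM=18; [0,10) fires=2 [3,13) fires=3 [6,16) fires=3
i=4 t=12 v=4: DROP (t<18-2); WM=18
i=5 t=0 v=2: DROP (t<18-2); WM=18
i=6 t=6 v=5: DROP (t<18-2); WM=18
i=7 t=18 v=8: → [18,28),[15,25),[12,22),[9,19); WM=18
i=8 t=20 v=7: → [18,28),[15,25),[12,22); WM=18
i=9 t=29 v=2: → [27,37),[24,34),[21,31); WM=18
i=10 t=30 v=4: → [30,40),[27,37),[24,34),[21,31); WM=18
i=11 t=34 v=5: → [33,43),[30,40),[27,37); WM=34; [9,19) fires=3 [12,22) fires=3 [15,25) fires=3 [18,28) fires=3 [21,31) fires=2 [24,34) fires=2
i=12 t=35 v=7: → [33,43),[30,40),[27,37); WM=34
i=13 t=37 v=3: → [36,46),[33,43),[30,40); WM=34

4 5 6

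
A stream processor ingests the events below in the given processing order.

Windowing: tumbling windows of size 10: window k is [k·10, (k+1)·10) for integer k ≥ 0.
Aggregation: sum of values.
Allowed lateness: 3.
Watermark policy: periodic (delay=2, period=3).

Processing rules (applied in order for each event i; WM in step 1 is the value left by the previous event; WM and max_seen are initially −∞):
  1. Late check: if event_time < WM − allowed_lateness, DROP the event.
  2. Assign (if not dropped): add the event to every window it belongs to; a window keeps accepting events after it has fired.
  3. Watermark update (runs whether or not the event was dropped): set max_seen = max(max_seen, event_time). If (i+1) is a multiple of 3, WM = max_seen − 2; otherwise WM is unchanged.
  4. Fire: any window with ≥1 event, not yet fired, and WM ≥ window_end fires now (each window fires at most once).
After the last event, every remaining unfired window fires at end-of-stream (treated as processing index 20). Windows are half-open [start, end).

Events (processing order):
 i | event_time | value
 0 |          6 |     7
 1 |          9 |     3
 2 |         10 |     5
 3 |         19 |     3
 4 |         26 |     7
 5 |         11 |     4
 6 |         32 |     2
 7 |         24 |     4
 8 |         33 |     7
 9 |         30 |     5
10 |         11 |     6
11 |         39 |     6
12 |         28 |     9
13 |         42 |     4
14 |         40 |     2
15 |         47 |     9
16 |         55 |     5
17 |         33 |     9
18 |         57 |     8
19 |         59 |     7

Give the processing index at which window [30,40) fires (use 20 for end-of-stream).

14

i=0 t=6 v=7: → [0,10); WM=−∞
i=1 t=9 v=3: → [0,10); WM=−∞
i=2 t=10 v=5: → [10,20); WM=8
i=3 t=19 v=3: → [10,20); WM=8
i=4 t=26 v=7: → [20,30); WM=8
i=5 t=11 v=4: → [10,20); WM=24; [0,10) fires=10 [10,20) fires=12
i=6 t=32 v=2: → [30,40); WM=24
i=7 t=24 v=4: → [20,30); WM=24
i=8 t=33 v=7: → [30,40); WM=31; [20,30) fires=11
i=9 t=30 v=5: → [30,40); WM=31
i=10 t=11 v=6: DROP (t<31-3); WM=31
i=11 t=39 v=6: → [30,40); WM=37
i=12 t=28 v=9: DROP (t<37-3); WM=37
i=13 t=42 v=4: → [40,50); WM=37
i=14 t=40 v=2: → [40,50); WM=40; [30,40) fires=20
i=15 t=47 v=9: → [40,50); WM=40
i=16 t=55 v=5: → [50,60); WM=40
i=17 t=33 v=9: DROP (t<40-3); WM=53; [40,50) fires=15
i=18 t=57 v=8: → [50,60); WM=53
i=19 t=59 v=7: → [50,60); WM=53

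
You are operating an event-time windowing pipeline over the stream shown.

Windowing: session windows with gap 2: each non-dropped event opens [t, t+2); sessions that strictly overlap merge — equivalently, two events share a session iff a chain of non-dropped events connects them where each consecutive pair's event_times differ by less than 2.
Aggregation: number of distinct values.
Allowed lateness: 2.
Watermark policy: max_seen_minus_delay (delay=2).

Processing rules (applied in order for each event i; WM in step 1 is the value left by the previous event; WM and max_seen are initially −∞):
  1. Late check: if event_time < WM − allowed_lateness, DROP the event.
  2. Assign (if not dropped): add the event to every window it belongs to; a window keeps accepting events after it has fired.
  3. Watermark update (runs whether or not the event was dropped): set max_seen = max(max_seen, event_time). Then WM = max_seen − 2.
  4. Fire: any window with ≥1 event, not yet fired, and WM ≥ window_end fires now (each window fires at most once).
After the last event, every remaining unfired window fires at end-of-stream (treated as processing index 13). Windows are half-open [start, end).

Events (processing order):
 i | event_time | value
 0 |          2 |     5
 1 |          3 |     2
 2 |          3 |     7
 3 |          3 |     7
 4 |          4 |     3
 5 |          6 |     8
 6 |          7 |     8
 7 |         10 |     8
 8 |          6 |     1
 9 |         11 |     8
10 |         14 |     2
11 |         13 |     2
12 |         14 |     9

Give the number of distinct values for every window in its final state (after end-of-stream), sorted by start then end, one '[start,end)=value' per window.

[2,6)=4 [6,9)=2 [10,13)=1 [13,16)=2

i=0 t=2 v=5: → [2,4); WM=0
i=1 t=3 v=2: → [2,5); WM=1
i=2 t=3 v=7: → [2,5); WM=1
i=3 t=3 v=7: → [2,5); WM=1
i=4 t=4 v=3: → [2,6); WM=2
i=5 t=6 v=8: → [6,8); WM=4
i=6 t=7 v=8: → [6,9); WM=5
i=7 t=10 v=8: → [10,12); WM=8
i=8 t=6 v=1: → [6,9); WM=8
i=9 t=11 v=8: → [10,13); WM=9
i=10 t=14 v=2: → [14,16); WM=12
i=11 t=13 v=2: → [13,16); WM=12
i=12 t=14 v=9: → [13,16); WM=12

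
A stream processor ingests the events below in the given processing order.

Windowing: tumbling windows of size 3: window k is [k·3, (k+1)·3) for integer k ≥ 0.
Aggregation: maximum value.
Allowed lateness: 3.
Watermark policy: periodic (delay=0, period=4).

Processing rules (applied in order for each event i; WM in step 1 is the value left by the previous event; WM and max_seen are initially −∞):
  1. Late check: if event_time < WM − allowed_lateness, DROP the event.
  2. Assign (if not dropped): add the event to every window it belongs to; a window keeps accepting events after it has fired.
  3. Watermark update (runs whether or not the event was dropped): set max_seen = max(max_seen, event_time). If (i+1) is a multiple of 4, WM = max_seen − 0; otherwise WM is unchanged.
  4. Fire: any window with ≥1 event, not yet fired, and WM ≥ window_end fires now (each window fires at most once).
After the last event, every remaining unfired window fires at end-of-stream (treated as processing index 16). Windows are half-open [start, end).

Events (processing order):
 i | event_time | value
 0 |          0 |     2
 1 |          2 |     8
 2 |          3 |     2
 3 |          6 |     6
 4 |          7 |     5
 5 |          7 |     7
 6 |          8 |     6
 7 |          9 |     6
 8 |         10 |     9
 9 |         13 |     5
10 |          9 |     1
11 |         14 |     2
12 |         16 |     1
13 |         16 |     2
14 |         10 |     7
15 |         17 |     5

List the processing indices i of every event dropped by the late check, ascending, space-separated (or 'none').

i=0 t=0 v=2: → [0,3); WM=−∞
i=1 t=2 v=8: → [0,3); WM=−∞
i=2 t=3 v=2: → [3,6); WM=−∞
i=3 t=6 v=6: → [6,9); WM=6; [0,3) fires=8 [3,6) fires=2
i=4 t=7 v=5: → [6,9); WM=6
i=5 t=7 v=7: → [6,9); WM=6
i=6 t=8 v=6: → [6,9); WM=6
i=7 t=9 v=6: → [9,12); WM=9; [6,9) fires=7
i=8 t=10 v=9: → [9,12); WM=9
i=9 t=13 v=5: → [12,15); WM=9
i=10 t=9 v=1: → [9,12); WM=9
i=11 t=14 v=2: → [12,15); WM=14; [9,12) fires=9
i=12 t=16 v=1: → [15,18); WM=14
i=13 t=16 v=2: → [15,18); WM=14
i=14 t=10 v=7: DROP (t<14-3); WM=14
i=15 t=17 v=5: → [15,18); WM=17; [12,15) fires=5

14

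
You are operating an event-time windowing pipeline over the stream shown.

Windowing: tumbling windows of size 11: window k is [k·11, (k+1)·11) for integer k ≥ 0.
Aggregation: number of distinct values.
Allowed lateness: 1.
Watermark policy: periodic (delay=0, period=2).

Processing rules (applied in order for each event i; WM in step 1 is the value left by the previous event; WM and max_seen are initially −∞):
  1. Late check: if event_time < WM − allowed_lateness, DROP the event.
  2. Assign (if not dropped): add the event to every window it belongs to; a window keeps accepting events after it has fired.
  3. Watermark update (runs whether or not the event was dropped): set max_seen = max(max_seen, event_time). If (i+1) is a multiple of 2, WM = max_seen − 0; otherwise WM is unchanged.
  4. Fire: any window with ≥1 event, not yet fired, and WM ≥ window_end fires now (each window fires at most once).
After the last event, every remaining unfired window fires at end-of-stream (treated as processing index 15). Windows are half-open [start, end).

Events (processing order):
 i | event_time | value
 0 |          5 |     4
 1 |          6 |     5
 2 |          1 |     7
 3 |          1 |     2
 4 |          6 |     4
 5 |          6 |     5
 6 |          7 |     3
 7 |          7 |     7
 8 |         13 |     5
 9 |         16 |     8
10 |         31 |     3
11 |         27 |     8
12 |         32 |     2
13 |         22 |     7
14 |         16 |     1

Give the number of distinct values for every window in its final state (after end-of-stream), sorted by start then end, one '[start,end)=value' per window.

[0,11)=4 [11,22)=2 [22,33)=3

i=0 t=5 v=4: → [0,11); WM=−∞
i=1 t=6 v=5: → [0,11); WM=6
i=2 t=1 v=7: DROP (t<6-1); WM=6
i=3 t=1 v=2: DROP (t<6-1); WM=6
i=4 t=6 v=4: → [0,11); WM=6
i=5 t=6 v=5: → [0,11); WM=6
i=6 t=7 v=3: → [0,11); WM=6
i=7 t=7 v=7: → [0,11); WM=7
i=8 t=13 v=5: → [11,22); WM=7
i=9 t=16 v=8: → [11,22); WM=16; [0,11) fires=4
i=10 t=31 v=3: → [22,33); WM=16
i=11 t=27 v=8: → [22,33); WM=31; [11,22) fires=2
i=12 t=32 v=2: → [22,33); WM=31
i=13 t=22 v=7: DROP (t<31-1); WM=32
i=14 t=16 v=1: DROP (t<32-1); WM=32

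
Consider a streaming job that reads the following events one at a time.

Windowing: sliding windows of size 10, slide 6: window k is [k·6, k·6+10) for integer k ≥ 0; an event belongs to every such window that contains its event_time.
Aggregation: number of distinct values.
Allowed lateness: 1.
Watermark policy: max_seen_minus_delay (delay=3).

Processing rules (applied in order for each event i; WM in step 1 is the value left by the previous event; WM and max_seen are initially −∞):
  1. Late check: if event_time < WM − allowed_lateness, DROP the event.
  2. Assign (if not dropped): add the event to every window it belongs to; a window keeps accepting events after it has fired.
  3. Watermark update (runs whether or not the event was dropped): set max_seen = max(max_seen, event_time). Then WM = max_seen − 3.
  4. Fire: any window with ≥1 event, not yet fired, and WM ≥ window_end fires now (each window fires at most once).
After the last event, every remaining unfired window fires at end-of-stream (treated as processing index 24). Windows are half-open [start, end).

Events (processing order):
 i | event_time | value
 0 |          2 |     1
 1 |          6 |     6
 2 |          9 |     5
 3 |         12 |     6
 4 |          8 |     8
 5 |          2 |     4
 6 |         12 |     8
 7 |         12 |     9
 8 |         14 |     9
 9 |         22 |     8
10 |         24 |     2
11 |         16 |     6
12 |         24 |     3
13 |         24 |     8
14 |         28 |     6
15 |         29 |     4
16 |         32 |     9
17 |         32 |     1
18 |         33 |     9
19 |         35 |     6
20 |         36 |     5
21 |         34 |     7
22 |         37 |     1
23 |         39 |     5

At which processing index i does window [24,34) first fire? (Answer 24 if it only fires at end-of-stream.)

i=0 t=2 v=1: → [0,10); WM=-1
i=1 t=6 v=6: → [6,16),[0,10); WM=3
i=2 t=9 v=5: → [6,16),[0,10); WM=6
i=3 t=12 v=6: → [12,22),[6,16); WM=9
i=4 t=8 v=8: → [6,16),[0,10); WM=9
i=5 t=2 v=4: DROP (t<9-1); WM=9
i=6 t=12 v=8: → [12,22),[6,16); WM=9
i=7 t=12 v=9: → [12,22),[6,16); WM=9
i=8 t=14 v=9: → [12,22),[6,16); WM=11; [0,10) fires=4
i=9 t=22 v=8: → [18,28); WM=19; [6,16) fires=4
i=10 t=24 v=2: → [24,34),[18,28); WM=21
i=11 t=16 v=6: DROP (t<21-1); WM=21
i=12 t=24 v=3: → [24,34),[18,28); WM=21
i=13 t=24 v=8: → [24,34),[18,28); WM=21
i=14 t=28 v=6: → [24,34); WM=25; [12,22) fires=3
i=15 t=29 v=4: → [24,34); WM=26
i=16 t=32 v=9: → [30,40),[24,34); WM=29; [18,28) fires=3
i=17 t=32 v=1: → [30,40),[24,34); WM=29
i=18 t=33 v=9: → [30,40),[24,34); WM=30
i=19 t=35 v=6: → [30,40); WM=32
i=20 t=36 v=5: → [36,46),[30,40); WM=33
i=21 t=34 v=7: → [30,40); WM=33
i=22 t=37 v=1: → [36,46),[30,40); WM=34; [24,34) fires=7
i=23 t=39 v=5: → [36,46),[30,40); WM=36

22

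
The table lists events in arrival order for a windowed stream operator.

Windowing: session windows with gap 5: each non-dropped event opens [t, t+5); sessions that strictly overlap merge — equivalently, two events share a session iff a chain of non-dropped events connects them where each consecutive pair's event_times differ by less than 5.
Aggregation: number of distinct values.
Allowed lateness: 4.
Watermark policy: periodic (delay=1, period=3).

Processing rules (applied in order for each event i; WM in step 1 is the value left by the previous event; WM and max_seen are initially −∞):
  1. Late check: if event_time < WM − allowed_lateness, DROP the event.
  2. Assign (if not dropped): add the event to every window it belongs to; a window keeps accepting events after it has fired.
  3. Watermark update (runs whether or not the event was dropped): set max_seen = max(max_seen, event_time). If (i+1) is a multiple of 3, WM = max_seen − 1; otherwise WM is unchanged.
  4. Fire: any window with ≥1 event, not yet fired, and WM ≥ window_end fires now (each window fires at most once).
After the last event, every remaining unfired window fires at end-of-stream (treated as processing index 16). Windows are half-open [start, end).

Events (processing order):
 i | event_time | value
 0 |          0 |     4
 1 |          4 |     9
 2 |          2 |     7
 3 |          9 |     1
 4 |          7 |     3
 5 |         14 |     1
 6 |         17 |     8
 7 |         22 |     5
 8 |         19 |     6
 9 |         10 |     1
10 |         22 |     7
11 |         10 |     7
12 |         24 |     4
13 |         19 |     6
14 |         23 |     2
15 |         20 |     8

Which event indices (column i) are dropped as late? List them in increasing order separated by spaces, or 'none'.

9 11

i=0 t=0 v=4: → [0,5); WM=−∞
i=1 t=4 v=9: → [0,9); WM=−∞
i=2 t=2 v=7: → [0,9); WM=3
i=3 t=9 v=1: → [9,14); WM=3
i=4 t=7 v=3: → [0,14); WM=3
i=5 t=14 v=1: → [14,19); WM=13
i=6 t=17 v=8: → [14,22); WM=13
i=7 t=22 v=5: → [22,27); WM=13
i=8 t=19 v=6: → [14,27); WM=21
i=9 t=10 v=1: DROP (t<21-4); WM=21
i=10 t=22 v=7: → [14,27); WM=21
i=11 t=10 v=7: DROP (t<21-4); WM=21
i=12 t=24 v=4: → [14,29); WM=21
i=13 t=19 v=6: → [14,29); WM=21
i=14 t=23 v=2: → [14,29); WM=23
i=15 t=20 v=8: → [14,29); WM=23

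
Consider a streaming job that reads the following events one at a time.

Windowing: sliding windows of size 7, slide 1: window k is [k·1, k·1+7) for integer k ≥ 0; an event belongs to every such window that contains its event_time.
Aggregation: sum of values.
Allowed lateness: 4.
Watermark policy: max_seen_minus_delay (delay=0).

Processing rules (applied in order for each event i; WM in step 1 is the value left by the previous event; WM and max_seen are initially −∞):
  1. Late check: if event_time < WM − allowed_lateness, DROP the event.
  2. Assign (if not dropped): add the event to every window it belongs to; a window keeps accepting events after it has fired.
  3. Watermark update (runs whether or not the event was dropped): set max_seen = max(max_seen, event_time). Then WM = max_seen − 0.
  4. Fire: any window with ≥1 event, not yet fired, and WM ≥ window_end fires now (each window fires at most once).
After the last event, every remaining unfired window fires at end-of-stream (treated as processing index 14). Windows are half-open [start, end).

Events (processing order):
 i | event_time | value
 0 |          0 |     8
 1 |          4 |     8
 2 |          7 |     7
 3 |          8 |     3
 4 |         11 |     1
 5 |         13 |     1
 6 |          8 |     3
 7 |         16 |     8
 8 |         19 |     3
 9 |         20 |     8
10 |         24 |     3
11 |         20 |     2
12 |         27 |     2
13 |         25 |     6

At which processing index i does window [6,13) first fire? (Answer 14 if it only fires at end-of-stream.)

5

i=0 t=0 v=8: → [0,7); WM=0
i=1 t=4 v=8: → [4,11),[3,10),[2,9),[1,8),[0,7); WM=4
i=2 t=7 v=7: → [7,14),[6,13),[5,12),[4,11),[3,10),[2,9),[1,8); WM=7; [0,7) fires=16
i=3 t=8 v=3: → [8,15),[7,14),[6,13),[5,12),[4,11),[3,10),[2,9); WM=8; [1,8) fires=15
i=4 t=11 v=1: → [11,18),[10,17),[9,16),[8,15),[7,14),[6,13),[5,12); WM=11; [2,9) fires=18 [3,10) fires=18 [4,11) fires=18
i=5 t=13 v=1: → [13,20),[12,19),[11,18),[10,17),[9,16),[8,15),[7,14); WM=13; [5,12) fires=11 [6,13) fires=11
i=6 t=8 v=3: DROP (t<13-4); WM=13
i=7 t=16 v=8: → [16,23),[15,22),[14,21),[13,20),[12,19),[11,18),[10,17); WM=16; [7,14) fires=12 [8,15) fires=5 [9,16) fires=2
i=8 t=19 v=3: → [19,26),[18,25),[17,24),[16,23),[15,22),[14,21),[13,20); WM=19; [10,17) fires=10 [11,18) fires=10 [12,19) fires=9
i=9 t=20 v=8: → [20,27),[19,26),[18,25),[17,24),[16,23),[15,22),[14,21); WM=20; [13,20) fires=12
i=10 t=24 v=3: → [24,31),[23,30),[22,29),[21,28),[20,27),[19,26),[18,25); WM=24; [14,21) fires=19 [15,22) fires=19 [16,23) fires=19 [17,24) fires=11
i=11 t=20 v=2: → [20,27),[19,26),[18,25),[17,24),[16,23),[15,22),[14,21); WM=24
i=12 t=27 v=2: → [27,34),[26,33),[25,32),[24,31),[23,30),[22,29),[21,28); WM=27; [18,25) fires=16 [19,26) fires=16 [20,27) fires=13
i=13 t=25 v=6: → [25,32),[24,31),[23,30),[22,29),[21,28),[20,27),[19,26); WM=27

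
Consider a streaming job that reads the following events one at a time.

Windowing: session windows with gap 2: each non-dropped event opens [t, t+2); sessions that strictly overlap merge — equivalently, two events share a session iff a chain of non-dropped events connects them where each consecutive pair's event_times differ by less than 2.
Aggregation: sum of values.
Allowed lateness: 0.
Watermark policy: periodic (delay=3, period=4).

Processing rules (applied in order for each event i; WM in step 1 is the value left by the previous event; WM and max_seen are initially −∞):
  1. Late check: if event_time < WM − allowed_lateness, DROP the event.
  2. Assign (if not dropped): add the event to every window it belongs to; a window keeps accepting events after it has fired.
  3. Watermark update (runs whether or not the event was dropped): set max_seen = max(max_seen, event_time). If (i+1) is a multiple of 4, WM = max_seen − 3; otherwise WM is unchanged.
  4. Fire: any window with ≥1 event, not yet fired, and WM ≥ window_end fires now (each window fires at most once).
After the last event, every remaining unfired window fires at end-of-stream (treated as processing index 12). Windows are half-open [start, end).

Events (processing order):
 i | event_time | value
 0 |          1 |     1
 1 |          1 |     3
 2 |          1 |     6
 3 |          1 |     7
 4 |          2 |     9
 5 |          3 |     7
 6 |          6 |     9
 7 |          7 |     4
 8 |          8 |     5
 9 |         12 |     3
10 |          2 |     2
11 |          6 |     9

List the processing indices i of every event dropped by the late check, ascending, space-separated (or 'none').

10

i=0 t=1 v=1: → [1,3); WM=−∞
i=1 t=1 v=3: → [1,3); WM=−∞
i=2 t=1 v=6: → [1,3); WM=−∞
i=3 t=1 v=7: → [1,3); WM=-2
i=4 t=2 v=9: → [1,4); WM=-2
i=5 t=3 v=7: → [1,5); WM=-2
i=6 t=6 v=9: → [6,8); WM=-2
i=7 t=7 v=4: → [6,9); WM=4
i=8 t=8 v=5: → [6,10); WM=4
i=9 t=12 v=3: → [12,14); WM=4
i=10 t=2 v=2: DROP (t<4-0); WM=4
i=11 t=6 v=9: → [6,10); WM=9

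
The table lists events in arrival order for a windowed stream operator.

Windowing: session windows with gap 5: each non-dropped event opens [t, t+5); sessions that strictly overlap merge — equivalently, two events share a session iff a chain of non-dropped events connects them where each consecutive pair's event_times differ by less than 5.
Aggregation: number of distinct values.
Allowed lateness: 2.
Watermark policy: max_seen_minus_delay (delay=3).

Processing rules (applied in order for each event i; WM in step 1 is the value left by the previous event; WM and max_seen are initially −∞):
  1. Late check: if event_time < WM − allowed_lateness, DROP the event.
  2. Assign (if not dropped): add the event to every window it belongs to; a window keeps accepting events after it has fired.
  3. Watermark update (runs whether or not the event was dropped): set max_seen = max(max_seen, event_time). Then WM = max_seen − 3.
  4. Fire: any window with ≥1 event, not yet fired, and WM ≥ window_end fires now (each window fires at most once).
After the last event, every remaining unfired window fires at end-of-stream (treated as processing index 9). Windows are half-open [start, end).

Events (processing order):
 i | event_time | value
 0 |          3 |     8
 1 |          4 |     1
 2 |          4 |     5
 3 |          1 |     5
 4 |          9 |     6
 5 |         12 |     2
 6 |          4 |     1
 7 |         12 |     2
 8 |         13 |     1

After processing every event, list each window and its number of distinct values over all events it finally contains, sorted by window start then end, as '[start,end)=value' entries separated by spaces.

i=0 t=3 v=8: → [3,8); WM=0
i=1 t=4 v=1: → [3,9); WM=1
i=2 t=4 v=5: → [3,9); WM=1
i=3 t=1 v=5: → [1,9); WM=1
i=4 t=9 v=6: → [9,14); WM=6
i=5 t=12 v=2: → [9,17); WM=9
i=6 t=4 v=1: DROP (t<9-2); WM=9
i=7 t=12 v=2: → [9,17); WM=9
i=8 t=13 v=1: → [9,18); WM=10

[1,9)=3 [9,18)=3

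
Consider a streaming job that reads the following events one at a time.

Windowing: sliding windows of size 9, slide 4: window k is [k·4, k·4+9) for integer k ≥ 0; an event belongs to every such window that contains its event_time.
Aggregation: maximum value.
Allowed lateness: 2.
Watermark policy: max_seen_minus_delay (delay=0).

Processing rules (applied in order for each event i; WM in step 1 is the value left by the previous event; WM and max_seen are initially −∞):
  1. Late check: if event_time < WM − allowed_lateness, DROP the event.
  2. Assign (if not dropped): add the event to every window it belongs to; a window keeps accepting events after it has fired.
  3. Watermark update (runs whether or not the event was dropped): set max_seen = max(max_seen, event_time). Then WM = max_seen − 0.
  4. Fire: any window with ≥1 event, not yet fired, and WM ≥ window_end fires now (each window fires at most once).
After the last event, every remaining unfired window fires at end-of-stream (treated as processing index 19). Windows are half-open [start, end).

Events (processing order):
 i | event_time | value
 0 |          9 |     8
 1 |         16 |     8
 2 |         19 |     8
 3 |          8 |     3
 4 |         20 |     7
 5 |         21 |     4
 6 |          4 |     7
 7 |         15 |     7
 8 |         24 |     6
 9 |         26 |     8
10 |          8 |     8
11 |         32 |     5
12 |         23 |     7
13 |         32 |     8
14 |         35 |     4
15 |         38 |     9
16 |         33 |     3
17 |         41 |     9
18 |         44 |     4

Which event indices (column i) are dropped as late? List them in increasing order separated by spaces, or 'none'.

3 6 7 10 12 16

i=0 t=9 v=8: → [8,17),[4,13); WM=9
i=1 t=16 v=8: → [16,25),[12,21),[8,17); WM=16; [4,13) fires=8
i=2 t=19 v=8: → [16,25),[12,21); WM=19; [8,17) fires=8
i=3 t=8 v=3: DROP (t<19-2); WM=19
i=4 t=20 v=7: → [20,29),[16,25),[12,21); WM=20
i=5 t=21 v=4: → [20,29),[16,25); WM=21; [12,21) fires=8
i=6 t=4 v=7: DROP (t<21-2); WM=21
i=7 t=15 v=7: DROP (t<21-2); WM=21
i=8 t=24 v=6: → [24,33),[20,29),[16,25); WM=24
i=9 t=26 v=8: → [24,33),[20,29); WM=26; [16,25) fires=8
i=10 t=8 v=8: DROP (t<26-2); WM=26
i=11 t=32 v=5: → [32,41),[28,37),[24,33); WM=32; [20,29) fires=8
i=12 t=23 v=7: DROP (t<32-2); WM=32
i=13 t=32 v=8: → [32,41),[28,37),[24,33); WM=32
i=14 t=35 v=4: → [32,41),[28,37); WM=35; [24,33) fires=8
i=15 t=38 v=9: → [36,45),[32,41); WM=38; [28,37) fires=8
i=16 t=33 v=3: DROP (t<38-2); WM=38
i=17 t=41 v=9: → [40,49),[36,45); WM=41; [32,41) fires=9
i=18 t=44 v=4: → [44,53),[40,49),[36,45); WM=44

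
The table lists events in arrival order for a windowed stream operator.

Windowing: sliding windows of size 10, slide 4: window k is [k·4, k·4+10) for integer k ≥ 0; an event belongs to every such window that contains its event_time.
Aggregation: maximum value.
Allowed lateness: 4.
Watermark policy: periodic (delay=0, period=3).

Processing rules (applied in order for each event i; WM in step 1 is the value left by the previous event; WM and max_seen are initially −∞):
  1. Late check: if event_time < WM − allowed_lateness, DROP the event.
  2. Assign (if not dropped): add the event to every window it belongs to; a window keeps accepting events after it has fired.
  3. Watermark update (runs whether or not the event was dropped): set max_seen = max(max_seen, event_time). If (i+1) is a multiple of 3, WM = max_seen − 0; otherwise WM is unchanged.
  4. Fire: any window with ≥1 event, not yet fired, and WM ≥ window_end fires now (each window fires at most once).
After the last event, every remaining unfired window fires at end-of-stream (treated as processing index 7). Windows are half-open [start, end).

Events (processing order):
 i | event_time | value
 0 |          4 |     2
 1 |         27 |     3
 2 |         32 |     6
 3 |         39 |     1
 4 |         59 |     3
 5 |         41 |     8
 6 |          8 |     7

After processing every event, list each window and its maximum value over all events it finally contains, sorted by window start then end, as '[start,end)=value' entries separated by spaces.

[0,10)=2 [4,14)=2 [20,30)=3 [24,34)=6 [28,38)=6 [32,42)=8 [36,46)=8 [40,50)=8 [52,62)=3 [56,66)=3

i=0 t=4 v=2: → [4,14),[0,10); WM=−∞
i=1 t=27 v=3: → [24,34),[20,30); WM=−∞
i=2 t=32 v=6: → [32,42),[28,38),[24,34); WM=32; [0,10) fires=2 [4,14) fires=2 [20,30) fires=3
i=3 t=39 v=1: → [36,46),[32,42); WM=32
i=4 t=59 v=3: → [56,66),[52,62); WM=32
i=5 t=41 v=8: → [40,50),[36,46),[32,42); WM=59; [24,34) fires=6 [28,38) fires=6 [32,42) fires=8 [36,46) fires=8 [40,50) fires=8
i=6 t=8 v=7: DROP (t<59-4); WM=59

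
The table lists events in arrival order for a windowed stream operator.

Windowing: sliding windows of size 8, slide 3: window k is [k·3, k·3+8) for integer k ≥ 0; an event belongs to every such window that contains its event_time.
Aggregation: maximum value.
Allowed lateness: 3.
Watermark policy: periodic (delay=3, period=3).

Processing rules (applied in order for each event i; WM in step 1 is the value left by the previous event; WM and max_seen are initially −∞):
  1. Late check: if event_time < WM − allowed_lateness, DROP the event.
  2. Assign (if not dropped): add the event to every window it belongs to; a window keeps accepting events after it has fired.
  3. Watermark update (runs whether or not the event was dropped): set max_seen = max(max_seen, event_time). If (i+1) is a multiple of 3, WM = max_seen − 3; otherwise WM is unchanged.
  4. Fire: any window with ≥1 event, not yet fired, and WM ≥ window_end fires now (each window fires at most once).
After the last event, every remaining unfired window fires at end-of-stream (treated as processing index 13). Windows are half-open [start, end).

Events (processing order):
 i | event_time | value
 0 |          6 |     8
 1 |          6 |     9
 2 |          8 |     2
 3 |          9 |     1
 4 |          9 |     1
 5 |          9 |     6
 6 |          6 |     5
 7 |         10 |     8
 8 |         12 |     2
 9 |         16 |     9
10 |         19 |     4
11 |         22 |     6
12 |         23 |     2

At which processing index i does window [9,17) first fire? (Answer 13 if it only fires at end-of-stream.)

11

i=0 t=6 v=8: → [6,14),[3,11),[0,8); WM=−∞
i=1 t=6 v=9: → [6,14),[3,11),[0,8); WM=−∞
i=2 t=8 v=2: → [6,14),[3,11); WM=5
i=3 t=9 v=1: → [9,17),[6,14),[3,11); WM=5
i=4 t=9 v=1: → [9,17),[6,14),[3,11); WM=5
i=5 t=9 v=6: → [9,17),[6,14),[3,11); WM=6
i=6 t=6 v=5: → [6,14),[3,11),[0,8); WM=6
i=7 t=10 v=8: → [9,17),[6,14),[3,11); WM=6
i=8 t=12 v=2: → [12,20),[9,17),[6,14); WM=9; [0,8) fires=9
i=9 t=16 v=9: → [15,23),[12,20),[9,17); WM=9
i=10 t=19 v=4: → [18,26),[15,23),[12,20); WM=9
i=11 t=22 v=6: → [21,29),[18,26),[15,23); WM=19; [3,11) fires=9 [6,14) fires=9 [9,17) fires=9
i=12 t=23 v=2: → [21,29),[18,26); WM=19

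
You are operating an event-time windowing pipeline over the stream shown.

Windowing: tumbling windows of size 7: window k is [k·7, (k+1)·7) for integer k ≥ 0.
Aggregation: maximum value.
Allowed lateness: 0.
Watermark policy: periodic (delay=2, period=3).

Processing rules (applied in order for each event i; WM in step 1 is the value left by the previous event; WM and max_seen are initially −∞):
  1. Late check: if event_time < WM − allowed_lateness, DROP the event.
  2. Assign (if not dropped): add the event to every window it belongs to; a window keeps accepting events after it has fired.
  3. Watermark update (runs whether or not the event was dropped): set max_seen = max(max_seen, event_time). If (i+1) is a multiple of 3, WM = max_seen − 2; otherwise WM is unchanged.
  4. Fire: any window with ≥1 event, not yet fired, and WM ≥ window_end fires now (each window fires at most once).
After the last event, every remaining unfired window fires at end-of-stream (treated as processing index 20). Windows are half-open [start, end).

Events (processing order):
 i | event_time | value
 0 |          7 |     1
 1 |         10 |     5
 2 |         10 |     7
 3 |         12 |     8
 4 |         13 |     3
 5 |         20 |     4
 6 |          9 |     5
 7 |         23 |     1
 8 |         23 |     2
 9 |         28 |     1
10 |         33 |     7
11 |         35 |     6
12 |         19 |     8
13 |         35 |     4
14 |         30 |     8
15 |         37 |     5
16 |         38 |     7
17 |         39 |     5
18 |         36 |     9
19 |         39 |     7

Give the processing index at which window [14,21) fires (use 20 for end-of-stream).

i=0 t=7 v=1: → [7,14); WM=−∞
i=1 t=10 v=5: → [7,14); WM=−∞
i=2 t=10 v=7: → [7,14); WM=8
i=3 t=12 v=8: → [7,14); WM=8
i=4 t=13 v=3: → [7,14); WM=8
i=5 t=20 v=4: → [14,21); WM=18; [7,14) fires=8
i=6 t=9 v=5: DROP (t<18-0); WM=18
i=7 t=23 v=1: → [21,28); WM=18
i=8 t=23 v=2: → [21,28); WM=21; [14,21) fires=4
i=9 t=28 v=1: → [28,35); WM=21
i=10 t=33 v=7: → [28,35); WM=21
i=11 t=35 v=6: → [35,42); WM=33; [21,28) fires=2
i=12 t=19 v=8: DROP (t<33-0); WM=33
i=13 t=35 v=4: → [35,42); WM=33
i=14 t=30 v=8: DROP (t<33-0); WM=33
i=15 t=37 v=5: → [35,42); WM=33
i=16 t=38 v=7: → [35,42); WM=33
i=17 t=39 v=5: → [35,42); WM=37; [28,35) fires=7
i=18 t=36 v=9: DROP (t<37-0); WM=37
i=19 t=39 v=7: → [35,42); WM=37

8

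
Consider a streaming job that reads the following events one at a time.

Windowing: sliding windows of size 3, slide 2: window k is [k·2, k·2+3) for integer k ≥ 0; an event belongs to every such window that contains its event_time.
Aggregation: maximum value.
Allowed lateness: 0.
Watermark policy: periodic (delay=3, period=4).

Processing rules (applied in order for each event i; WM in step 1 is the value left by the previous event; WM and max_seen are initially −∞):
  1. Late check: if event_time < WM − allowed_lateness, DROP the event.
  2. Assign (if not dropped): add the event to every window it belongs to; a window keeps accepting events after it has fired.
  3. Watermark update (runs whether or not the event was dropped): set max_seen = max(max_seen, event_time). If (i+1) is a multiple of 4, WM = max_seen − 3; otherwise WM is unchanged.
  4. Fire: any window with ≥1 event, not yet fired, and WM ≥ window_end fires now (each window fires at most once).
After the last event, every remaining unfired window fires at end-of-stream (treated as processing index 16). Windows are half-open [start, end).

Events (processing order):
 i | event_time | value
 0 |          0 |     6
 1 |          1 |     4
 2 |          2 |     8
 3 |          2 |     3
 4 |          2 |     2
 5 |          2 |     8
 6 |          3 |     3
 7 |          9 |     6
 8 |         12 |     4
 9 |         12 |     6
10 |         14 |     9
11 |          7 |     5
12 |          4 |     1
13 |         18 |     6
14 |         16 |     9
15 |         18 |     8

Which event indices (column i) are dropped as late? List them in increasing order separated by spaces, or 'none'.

i=0 t=0 v=6: → [0,3); WM=−∞
i=1 t=1 v=4: → [0,3); WM=−∞
i=2 t=2 v=8: → [2,5),[0,3); WM=−∞
i=3 t=2 v=3: → [2,5),[0,3); WM=-1
i=4 t=2 v=2: → [2,5),[0,3); WM=-1
i=5 t=2 v=8: → [2,5),[0,3); WM=-1
i=6 t=3 v=3: → [2,5); WM=-1
i=7 t=9 v=6: → [8,11); WM=6; [0,3) fires=8 [2,5) fires=8
i=8 t=12 v=4: → [12,15),[10,13); WM=6
i=9 t=12 v=6: → [12,15),[10,13); WM=6
i=10 t=14 v=9: → [14,17),[12,15); WM=6
i=11 t=7 v=5: → [6,9); WM=11; [6,9) fires=5 [8,11) fires=6
i=12 t=4 v=1: DROP (t<11-0); WM=11
i=13 t=18 v=6: → [18,21),[16,19); WM=11
i=14 t=16 v=9: → [16,19),[14,17); WM=11
i=15 t=18 v=8: → [18,21),[16,19); WM=15; [10,13) fires=6 [12,15) fires=9

12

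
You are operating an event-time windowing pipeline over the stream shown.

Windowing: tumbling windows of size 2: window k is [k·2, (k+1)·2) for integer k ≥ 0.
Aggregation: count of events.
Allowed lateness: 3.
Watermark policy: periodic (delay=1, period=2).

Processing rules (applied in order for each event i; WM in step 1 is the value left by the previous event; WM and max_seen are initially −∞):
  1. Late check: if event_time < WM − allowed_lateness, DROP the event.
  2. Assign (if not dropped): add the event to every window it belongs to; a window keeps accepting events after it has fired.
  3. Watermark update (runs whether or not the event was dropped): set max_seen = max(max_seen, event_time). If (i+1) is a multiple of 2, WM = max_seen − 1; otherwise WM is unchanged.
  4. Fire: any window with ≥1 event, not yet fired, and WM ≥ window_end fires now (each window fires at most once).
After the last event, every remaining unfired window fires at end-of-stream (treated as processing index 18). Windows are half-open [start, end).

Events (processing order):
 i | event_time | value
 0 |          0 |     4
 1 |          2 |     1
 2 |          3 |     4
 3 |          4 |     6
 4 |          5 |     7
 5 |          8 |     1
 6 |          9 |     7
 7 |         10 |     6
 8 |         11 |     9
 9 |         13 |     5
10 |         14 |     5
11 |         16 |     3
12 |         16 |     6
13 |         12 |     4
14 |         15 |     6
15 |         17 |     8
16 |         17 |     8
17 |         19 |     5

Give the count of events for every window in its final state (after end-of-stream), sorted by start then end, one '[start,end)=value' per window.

i=0 t=0 v=4: → [0,2); WM=−∞
i=1 t=2 v=1: → [2,4); WM=1
i=2 t=3 v=4: → [2,4); WM=1
i=3 t=4 v=6: → [4,6); WM=3; [0,2) fires=1
i=4 t=5 v=7: → [4,6); WM=3
i=5 t=8 v=1: → [8,10); WM=7; [2,4) fires=2 [4,6) fires=2
i=6 t=9 v=7: → [8,10); WM=7
i=7 t=10 v=6: → [10,12); WM=9
i=8 t=11 v=9: → [10,12); WM=9
i=9 t=13 v=5: → [12,14); WM=12; [8,10) fires=2 [10,12) fires=2
i=10 t=14 v=5: → [14,16); WM=12
i=11 t=16 v=3: → [16,18); WM=15; [12,14) fires=1
i=12 t=16 v=6: → [16,18); WM=15
i=13 t=12 v=4: → [12,14); WM=15
i=14 t=15 v=6: → [14,16); WM=15
i=15 t=17 v=8: → [16,18); WM=16; [14,16) fires=2
i=16 t=17 v=8: → [16,18); WM=16
i=17 t=19 v=5: → [18,20); WM=18; [16,18) fires=4

[0,2)=1 [2,4)=2 [4,6)=2 [8,10)=2 [10,12)=2 [12,14)=2 [14,16)=2 [16,18)=4 [18,20)=1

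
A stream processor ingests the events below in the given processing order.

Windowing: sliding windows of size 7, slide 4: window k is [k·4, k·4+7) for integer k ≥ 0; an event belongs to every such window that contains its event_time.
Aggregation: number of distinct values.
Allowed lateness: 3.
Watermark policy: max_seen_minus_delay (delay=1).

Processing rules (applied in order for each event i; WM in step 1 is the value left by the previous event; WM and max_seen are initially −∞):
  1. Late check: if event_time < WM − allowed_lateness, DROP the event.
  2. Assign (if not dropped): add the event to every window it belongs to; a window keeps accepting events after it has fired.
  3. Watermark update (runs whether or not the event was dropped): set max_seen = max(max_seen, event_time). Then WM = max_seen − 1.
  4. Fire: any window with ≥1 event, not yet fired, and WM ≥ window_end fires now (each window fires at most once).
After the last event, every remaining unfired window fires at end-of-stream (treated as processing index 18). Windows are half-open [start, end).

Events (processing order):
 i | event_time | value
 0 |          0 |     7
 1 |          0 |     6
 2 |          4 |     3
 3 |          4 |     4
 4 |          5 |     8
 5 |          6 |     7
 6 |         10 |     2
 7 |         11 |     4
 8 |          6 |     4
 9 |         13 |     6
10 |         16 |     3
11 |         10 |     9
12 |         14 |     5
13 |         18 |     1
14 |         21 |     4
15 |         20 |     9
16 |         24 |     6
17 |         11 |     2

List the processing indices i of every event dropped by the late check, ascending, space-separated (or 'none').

i=0 t=0 v=7: → [0,7); WM=-1
i=1 t=0 v=6: → [0,7); WM=-1
i=2 t=4 v=3: → [4,11),[0,7); WM=3
i=3 t=4 v=4: → [4,11),[0,7); WM=3
i=4 t=5 v=8: → [4,11),[0,7); WM=4
i=5 t=6 v=7: → [4,11),[0,7); WM=5
i=6 t=10 v=2: → [8,15),[4,11); WM=9; [0,7) fires=5
i=7 t=11 v=4: → [8,15); WM=10
i=8 t=6 v=4: DROP (t<10-3); WM=10
i=9 t=13 v=6: → [12,19),[8,15); WM=12; [4,11) fires=5
i=10 t=16 v=3: → [16,23),[12,19); WM=15; [8,15) fires=3
i=11 t=10 v=9: DROP (t<15-3); WM=15
i=12 t=14 v=5: → [12,19),[8,15); WM=15
i=13 t=18 v=1: → [16,23),[12,19); WM=17
i=14 t=21 v=4: → [20,27),[16,23); WM=20; [12,19) fires=4
i=15 t=20 v=9: → [20,27),[16,23); WM=20
i=16 t=24 v=6: → [24,31),[20,27); WM=23; [16,23) fires=4
i=17 t=11 v=2: DROP (t<23-3); WM=23

8 11 17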